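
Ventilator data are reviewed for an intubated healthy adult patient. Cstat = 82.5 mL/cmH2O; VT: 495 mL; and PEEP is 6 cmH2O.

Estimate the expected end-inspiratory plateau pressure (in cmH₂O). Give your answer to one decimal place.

12.0

Pplat = PEEP + Vt / Cstat = 6 + 495 / 82.5 = 6 + 6.0 = 12.0 cmH2O.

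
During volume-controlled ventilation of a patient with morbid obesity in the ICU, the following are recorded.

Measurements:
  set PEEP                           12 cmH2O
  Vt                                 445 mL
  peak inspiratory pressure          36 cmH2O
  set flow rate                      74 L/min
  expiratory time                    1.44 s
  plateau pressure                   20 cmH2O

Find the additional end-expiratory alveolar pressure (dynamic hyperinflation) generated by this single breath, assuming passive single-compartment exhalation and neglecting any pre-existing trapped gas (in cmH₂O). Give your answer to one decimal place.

Flow: 74 L/min ÷ 60 = 1.2333 L/s.
R = (PIP − Pplat)/V̇ = (36 − 20) / 1.2333 = 16.0/1.2333 = 12.973 cmH2O·s/L.
C = Vt/(Pplat − PEEP) = 445.0 / (20 − 12) = 445.0/8.0 = 55.625 mL/cmH2O.
τ = R × C = 12.973 × 0.05563 L/cmH2O = 0.7217 s.
Fraction remaining = e^(−Te/τ) = e^(−1.44/0.7217) = 0.136; trapped volume = 445.0 × 0.136 = 60.52 mL.
Additional alveolar pressure from trapping ≈ V_trapped / C = 60.52 / 55.625 = 1.088 cmH2O.

1.1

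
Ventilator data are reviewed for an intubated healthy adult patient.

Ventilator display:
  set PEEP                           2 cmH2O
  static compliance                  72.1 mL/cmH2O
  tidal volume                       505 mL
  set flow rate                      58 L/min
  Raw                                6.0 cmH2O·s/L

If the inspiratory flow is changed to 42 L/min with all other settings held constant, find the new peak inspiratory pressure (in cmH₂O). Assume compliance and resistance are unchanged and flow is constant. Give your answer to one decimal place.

Flow: 58 L/min ÷ 60 = 0.9667 L/s.
New flow: 42 L/min ÷ 60 = 0.7 L/s.
PIP = Vt/C + R·V̇ + PEEP (constant-flow equation of motion).
Only the resistive term changes: ΔPIP = R × ΔV̇ = 6.0 × (0.7 − 0.9667) = 6.0 × -0.2667 = -1.6 cmH2O.
Original PIP = 505/72.1 + 6.0×0.9667 + 2 = 14.804 cmH2O; new PIP = 14.804 + (-1.6) = 13.204 cmH2O.

13.2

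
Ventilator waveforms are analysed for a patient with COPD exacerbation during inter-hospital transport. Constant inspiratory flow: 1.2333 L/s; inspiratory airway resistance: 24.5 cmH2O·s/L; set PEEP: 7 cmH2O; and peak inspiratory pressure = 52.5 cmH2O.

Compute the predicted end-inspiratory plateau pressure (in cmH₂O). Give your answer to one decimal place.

22.3

Pplat = PIP − Raw × flow = 52.5 − 24.5 × 1.2333 = 52.5 − 30.216 = 22.284 cmH2O.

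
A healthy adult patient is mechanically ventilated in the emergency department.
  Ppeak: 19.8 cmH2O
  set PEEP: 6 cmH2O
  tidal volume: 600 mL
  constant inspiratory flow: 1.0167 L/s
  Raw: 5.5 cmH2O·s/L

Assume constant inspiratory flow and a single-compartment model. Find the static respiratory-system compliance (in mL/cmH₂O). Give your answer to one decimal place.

73.1

Equation of motion (constant flow): PIP = Vt/C + R·V̇ + PEEP.
Vt/C = PIP − R·V̇ − PEEP = 19.8 − 5.5×1.0167 − 6 = 19.8 − 5.592 − 6 = 8.208 cmH2O.
C = Vt / 8.208 = 600 / 8.208 = 73.099 mL/cmH2O.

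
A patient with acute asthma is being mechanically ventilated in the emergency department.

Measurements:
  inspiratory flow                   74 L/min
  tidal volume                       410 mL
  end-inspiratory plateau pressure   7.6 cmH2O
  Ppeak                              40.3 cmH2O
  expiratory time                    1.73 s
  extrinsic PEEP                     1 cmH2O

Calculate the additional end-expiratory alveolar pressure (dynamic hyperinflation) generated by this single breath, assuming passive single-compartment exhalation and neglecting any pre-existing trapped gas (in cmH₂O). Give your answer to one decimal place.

2.3

Flow: 74 L/min ÷ 60 = 1.2333 L/s.
R = (PIP − Pplat)/V̇ = (40.3 − 7.6) / 1.2333 = 32.7/1.2333 = 26.514 cmH2O·s/L.
C = Vt/(Pplat − PEEP) = 410.0 / (7.6 − 1) = 410.0/6.6 = 62.121 mL/cmH2O.
τ = R × C = 26.514 × 0.06212 L/cmH2O = 1.647 s.
Fraction remaining = e^(−Te/τ) = e^(−1.73/1.647) = 0.3498; trapped volume = 410.0 × 0.3498 = 143.42 mL.
Additional alveolar pressure from trapping ≈ V_trapped / C = 143.42 / 62.121 = 2.309 cmH2O.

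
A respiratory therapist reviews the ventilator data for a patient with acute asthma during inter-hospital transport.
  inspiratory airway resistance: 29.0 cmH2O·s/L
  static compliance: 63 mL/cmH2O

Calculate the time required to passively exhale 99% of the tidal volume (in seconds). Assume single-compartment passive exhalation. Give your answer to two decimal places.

τ = R × C = 29.0 × 63 mL/cmH2O = 29.0 × 0.063 L/cmH2O = 1.827 s.
Exhaled fraction f = 1 − e^(−t/τ) → t = −τ·ln(1 − f) = −1.827·ln(0.01) = 8.414 s.

8.41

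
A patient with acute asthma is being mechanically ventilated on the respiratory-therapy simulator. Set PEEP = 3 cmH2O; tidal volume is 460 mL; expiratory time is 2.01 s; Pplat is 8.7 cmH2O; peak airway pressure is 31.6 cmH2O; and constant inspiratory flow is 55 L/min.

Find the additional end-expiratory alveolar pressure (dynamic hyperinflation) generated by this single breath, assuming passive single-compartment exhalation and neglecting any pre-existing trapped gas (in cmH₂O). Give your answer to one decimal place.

2.1

Flow: 55 L/min ÷ 60 = 0.9167 L/s.
R = (PIP − Pplat)/V̇ = (31.6 − 8.7) / 0.9167 = 22.9/0.9167 = 24.981 cmH2O·s/L.
C = Vt/(Pplat − PEEP) = 460.0 / (8.7 − 3) = 460.0/5.7 = 80.702 mL/cmH2O.
τ = R × C = 24.981 × 0.0807 L/cmH2O = 2.016 s.
Fraction remaining = e^(−Te/τ) = e^(−2.01/2.016) = 0.369; trapped volume = 460.0 × 0.369 = 169.74 mL.
Additional alveolar pressure from trapping ≈ V_trapped / C = 169.74 / 80.702 = 2.103 cmH2O.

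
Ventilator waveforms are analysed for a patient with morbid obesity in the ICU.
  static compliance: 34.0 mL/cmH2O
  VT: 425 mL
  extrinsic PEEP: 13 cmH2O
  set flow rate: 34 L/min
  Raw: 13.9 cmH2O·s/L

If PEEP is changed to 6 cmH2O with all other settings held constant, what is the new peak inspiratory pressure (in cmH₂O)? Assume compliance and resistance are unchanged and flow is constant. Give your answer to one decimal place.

Flow: 34 L/min ÷ 60 = 0.5667 L/s.
PIP = Vt/C + R·V̇ + PEEP (constant-flow equation of motion).
Only the baseline term changes: ΔPIP = ΔPEEP = 6 − 13 = -7.0 cmH2O.
Original PIP = 425/34.0 + 13.9×0.5667 + 13 = 33.377 cmH2O; new PIP = 33.377 + (-7.0) = 26.377 cmH2O.

26.4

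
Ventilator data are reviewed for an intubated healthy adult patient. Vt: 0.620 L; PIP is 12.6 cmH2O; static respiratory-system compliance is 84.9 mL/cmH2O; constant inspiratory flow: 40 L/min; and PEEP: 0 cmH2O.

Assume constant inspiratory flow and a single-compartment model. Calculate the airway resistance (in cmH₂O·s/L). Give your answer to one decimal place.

7.9

Flow: 40 L/min ÷ 60 = 0.6667 L/s.
Equation of motion (constant flow): PIP = Vt/C + R·V̇ + PEEP.
R·V̇ = PIP − Vt/C − PEEP = 12.6 − 620/84.9 − 0 = 12.6 − 7.303 − 0 = 5.297 cmH2O.
R = 5.297 / 0.6667 = 7.945 cmH2O·s/L.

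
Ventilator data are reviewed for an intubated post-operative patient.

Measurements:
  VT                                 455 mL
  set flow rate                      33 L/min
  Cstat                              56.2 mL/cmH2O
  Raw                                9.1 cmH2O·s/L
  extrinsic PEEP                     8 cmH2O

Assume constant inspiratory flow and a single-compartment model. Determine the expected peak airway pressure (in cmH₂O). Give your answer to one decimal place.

Flow: 33 L/min ÷ 60 = 0.55 L/s.
Equation of motion (constant flow): PIP = Vt/C + R·V̇ + PEEP.
PIP = 455/56.2 + 9.1×0.55 + 8 = 8.096 + 5.005 + 8 = 21.101 cmH2O.

21.1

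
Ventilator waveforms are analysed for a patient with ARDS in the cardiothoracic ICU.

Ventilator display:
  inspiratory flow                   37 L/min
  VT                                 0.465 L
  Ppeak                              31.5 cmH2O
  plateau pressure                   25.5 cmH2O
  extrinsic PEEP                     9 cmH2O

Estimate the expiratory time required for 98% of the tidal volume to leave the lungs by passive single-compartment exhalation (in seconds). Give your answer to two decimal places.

Flow: 37 L/min ÷ 60 = 0.6167 L/s.
R = (PIP − Pplat)/V̇ = (31.5 − 25.5) / 0.6167 = 6.0/0.6167 = 9.729 cmH2O·s/L.
C = Vt/(Pplat − PEEP) = 465.0 / (25.5 − 9) = 465.0/16.5 = 28.182 mL/cmH2O.
τ = R × C = 9.729 × 0.02818 L/cmH2O = 0.2742 s.
t = −τ·ln(1 − 0.98) = −0.2742·ln(0.02) = 1.073 s.

1.07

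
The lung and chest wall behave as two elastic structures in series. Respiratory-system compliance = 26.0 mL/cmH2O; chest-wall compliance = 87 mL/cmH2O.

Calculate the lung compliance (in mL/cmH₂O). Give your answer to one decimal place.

1/CL = 1/Crs − 1/Ccw.
1/CL = 1/26.0 − 1/87 = 0.02697.
CL = 37.078 mL/cmH2O.

37.1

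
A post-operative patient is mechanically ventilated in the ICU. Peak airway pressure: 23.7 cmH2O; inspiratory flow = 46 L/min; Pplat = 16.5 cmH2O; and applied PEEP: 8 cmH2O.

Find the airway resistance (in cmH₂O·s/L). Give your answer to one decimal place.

9.4

Flow: 46 L/min ÷ 60 = 0.7667 L/s.
Raw = (PIP − Pplat) / flow = (23.7 − 16.5) / 0.7667 = 7.2 / 0.7667 = 9.391 cmH2O·s/L.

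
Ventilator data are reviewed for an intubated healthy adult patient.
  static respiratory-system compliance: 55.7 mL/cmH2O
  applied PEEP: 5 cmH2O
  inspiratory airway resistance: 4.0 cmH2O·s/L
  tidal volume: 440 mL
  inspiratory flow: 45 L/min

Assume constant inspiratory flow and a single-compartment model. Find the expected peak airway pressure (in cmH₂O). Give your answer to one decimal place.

Flow: 45 L/min ÷ 60 = 0.75 L/s.
Equation of motion (constant flow): PIP = Vt/C + R·V̇ + PEEP.
PIP = 440/55.7 + 4.0×0.75 + 5 = 7.899 + 3.0 + 5 = 15.899 cmH2O.

15.9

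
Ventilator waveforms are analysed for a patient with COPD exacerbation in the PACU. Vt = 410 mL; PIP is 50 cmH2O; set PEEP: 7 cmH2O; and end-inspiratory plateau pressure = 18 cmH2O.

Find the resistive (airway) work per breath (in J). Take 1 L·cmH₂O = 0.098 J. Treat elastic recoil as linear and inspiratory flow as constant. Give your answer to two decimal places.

1.29

With constant inspiratory flow the resistive pressure is constant at PIP − Pplat = 50 − 18 = 32.0 cmH2O, so resistive work = 32.0 × 0.410 = 13.12 L·cmH2O.
× 0.098 J/(L·cmH2O) → 1.286 J.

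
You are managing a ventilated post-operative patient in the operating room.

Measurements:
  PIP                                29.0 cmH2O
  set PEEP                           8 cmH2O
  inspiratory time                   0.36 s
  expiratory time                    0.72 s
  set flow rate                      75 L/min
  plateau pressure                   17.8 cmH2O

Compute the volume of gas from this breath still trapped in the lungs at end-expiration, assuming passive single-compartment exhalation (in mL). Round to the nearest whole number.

Flow: 75 L/min ÷ 60 = 1.25 L/s.
Vt = flow × Ti = 1.25 L/s × 0.36 s × 1000 mL/L = 450.0 mL.
R = (PIP − Pplat)/V̇ = (29.0 − 17.8) / 1.25 = 11.2/1.25 = 8.96 cmH2O·s/L.
C = Vt/(Pplat − PEEP) = 450.0 / (17.8 − 8) = 450.0/9.8 = 45.918 mL/cmH2O.
τ = R × C = 8.96 × 0.04592 L/cmH2O = 0.4114 s.
Fraction remaining = e^(−Te/τ) = e^(−0.72/0.4114) = 0.1738.
Trapped volume = 450.0 × 0.1738 = 78.21 mL.

78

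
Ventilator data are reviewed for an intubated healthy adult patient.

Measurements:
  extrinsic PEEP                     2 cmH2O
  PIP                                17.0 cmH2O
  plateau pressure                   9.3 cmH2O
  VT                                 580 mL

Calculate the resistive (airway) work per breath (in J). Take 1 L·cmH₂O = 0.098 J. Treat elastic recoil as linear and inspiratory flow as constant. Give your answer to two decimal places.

0.44

With constant inspiratory flow the resistive pressure is constant at PIP − Pplat = 17.0 − 9.3 = 7.7 cmH2O, so resistive work = 7.7 × 0.580 = 4.466 L·cmH2O.
× 0.098 J/(L·cmH2O) → 0.4377 J.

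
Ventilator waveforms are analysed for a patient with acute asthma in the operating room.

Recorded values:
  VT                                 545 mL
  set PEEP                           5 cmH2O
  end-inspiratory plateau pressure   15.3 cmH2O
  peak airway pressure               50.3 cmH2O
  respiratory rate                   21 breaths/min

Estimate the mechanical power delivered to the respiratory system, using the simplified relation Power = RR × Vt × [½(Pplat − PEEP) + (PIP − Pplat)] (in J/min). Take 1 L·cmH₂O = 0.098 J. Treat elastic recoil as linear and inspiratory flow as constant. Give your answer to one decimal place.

Per-breath work = Vt × [½(Pplat−PEEP) + (PIP−Pplat)] = 0.545 × [0.5×10.3 + 35.0] = 0.545 × 40.15 = 21.882 L·cmH2O.
Power = 21 × 21.882 = 459.52 L·cmH2O/min.
× 0.098 J/(L·cmH2O) → 45.033 J/min.

45.0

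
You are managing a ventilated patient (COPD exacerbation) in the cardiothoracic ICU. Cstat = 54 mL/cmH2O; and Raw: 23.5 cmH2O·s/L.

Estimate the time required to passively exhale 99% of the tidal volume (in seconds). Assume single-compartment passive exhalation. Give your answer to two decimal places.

τ = R × C = 23.5 × 54 mL/cmH2O = 23.5 × 0.054 L/cmH2O = 1.269 s.
Exhaled fraction f = 1 − e^(−t/τ) → t = −τ·ln(1 − f) = −1.269·ln(0.01) = 5.844 s.

5.84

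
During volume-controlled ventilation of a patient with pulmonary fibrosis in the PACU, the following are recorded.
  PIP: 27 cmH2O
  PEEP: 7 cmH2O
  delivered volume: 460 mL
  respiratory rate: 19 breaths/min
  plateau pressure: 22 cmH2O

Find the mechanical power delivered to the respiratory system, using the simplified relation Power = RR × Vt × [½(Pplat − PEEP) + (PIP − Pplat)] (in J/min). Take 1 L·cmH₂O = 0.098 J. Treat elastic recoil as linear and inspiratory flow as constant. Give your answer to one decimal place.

Per-breath work = Vt × [½(Pplat−PEEP) + (PIP−Pplat)] = 0.460 × [0.5×15.0 + 5.0] = 0.460 × 12.5 = 5.75 L·cmH2O.
Power = 19 × 5.75 = 109.25 L·cmH2O/min.
× 0.098 J/(L·cmH2O) → 10.707 J/min.

10.7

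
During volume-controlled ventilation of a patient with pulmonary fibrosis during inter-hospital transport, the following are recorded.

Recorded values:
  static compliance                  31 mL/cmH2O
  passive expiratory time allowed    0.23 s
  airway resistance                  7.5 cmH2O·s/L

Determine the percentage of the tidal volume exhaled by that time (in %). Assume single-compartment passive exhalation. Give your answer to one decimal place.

62.8

τ = R × C = 7.5 × 31 mL/cmH2O = 7.5 × 0.031 L/cmH2O = 0.2325 s.
Passive exhalation: V(t)/V₀ = e^(−t/τ) = e^(−0.23/0.2325) = 0.3719.
Fraction exhaled = 1 − 0.3719 = 0.6281 → 62.81%.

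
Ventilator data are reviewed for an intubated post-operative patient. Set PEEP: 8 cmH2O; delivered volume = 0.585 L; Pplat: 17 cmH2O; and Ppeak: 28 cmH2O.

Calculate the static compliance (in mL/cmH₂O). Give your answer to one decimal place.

65.0

Cstat = Vt / (Pplat − PEEP) = 585 / (17 − 8) = 585 / 9.0 = 65.0 mL/cmH2O.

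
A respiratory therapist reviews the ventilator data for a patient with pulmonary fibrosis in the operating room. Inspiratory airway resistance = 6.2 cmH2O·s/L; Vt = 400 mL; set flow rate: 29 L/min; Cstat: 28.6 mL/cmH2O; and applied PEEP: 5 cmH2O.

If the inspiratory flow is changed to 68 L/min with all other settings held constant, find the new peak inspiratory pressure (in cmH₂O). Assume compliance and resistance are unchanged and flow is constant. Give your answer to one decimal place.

26.0

Flow: 29 L/min ÷ 60 = 0.4833 L/s.
New flow: 68 L/min ÷ 60 = 1.1333 L/s.
PIP = Vt/C + R·V̇ + PEEP (constant-flow equation of motion).
Only the resistive term changes: ΔPIP = R × ΔV̇ = 6.2 × (1.1333 − 0.4833) = 6.2 × 0.65 = 4.03 cmH2O.
Original PIP = 400/28.6 + 6.2×0.4833 + 5 = 21.982 cmH2O; new PIP = 21.982 + (4.03) = 26.012 cmH2O.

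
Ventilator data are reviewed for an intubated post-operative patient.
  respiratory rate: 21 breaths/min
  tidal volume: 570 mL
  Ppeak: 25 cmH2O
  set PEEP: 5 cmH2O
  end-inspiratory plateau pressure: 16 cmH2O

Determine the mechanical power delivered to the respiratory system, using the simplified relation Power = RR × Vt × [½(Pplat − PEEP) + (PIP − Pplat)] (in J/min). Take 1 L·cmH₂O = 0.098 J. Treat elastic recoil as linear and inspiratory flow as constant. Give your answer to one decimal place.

17.0

Per-breath work = Vt × [½(Pplat−PEEP) + (PIP−Pplat)] = 0.570 × [0.5×11.0 + 9.0] = 0.570 × 14.5 = 8.265 L·cmH2O.
Power = 21 × 8.265 = 173.57 L·cmH2O/min.
× 0.098 J/(L·cmH2O) → 17.01 J/min.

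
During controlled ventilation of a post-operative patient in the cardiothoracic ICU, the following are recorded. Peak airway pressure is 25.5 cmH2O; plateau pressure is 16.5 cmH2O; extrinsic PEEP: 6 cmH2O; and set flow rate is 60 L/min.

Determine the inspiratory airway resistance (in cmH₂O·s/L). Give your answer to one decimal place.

Flow: 60 L/min ÷ 60 = 1 L/s.
Raw = (PIP − Pplat) / flow = (25.5 − 16.5) / 1 = 9.0 / 1 = 9.0 cmH2O·s/L.

9.0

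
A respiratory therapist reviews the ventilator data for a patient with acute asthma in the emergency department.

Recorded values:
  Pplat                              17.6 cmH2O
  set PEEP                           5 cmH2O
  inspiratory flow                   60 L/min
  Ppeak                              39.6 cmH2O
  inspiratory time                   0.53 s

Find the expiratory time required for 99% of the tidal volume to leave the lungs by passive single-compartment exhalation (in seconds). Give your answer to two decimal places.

4.26

Flow: 60 L/min ÷ 60 = 1 L/s.
Vt = flow × Ti = 1 L/s × 0.53 s × 1000 mL/L = 530.0 mL.
R = (PIP − Pplat)/V̇ = (39.6 − 17.6) / 1 = 22.0/1 = 22.0 cmH2O·s/L.
C = Vt/(Pplat − PEEP) = 530.0 / (17.6 − 5) = 530.0/12.6 = 42.063 mL/cmH2O.
τ = R × C = 22.0 × 0.04206 L/cmH2O = 0.9253 s.
t = −τ·ln(1 − 0.99) = −0.9253·ln(0.01) = 4.261 s.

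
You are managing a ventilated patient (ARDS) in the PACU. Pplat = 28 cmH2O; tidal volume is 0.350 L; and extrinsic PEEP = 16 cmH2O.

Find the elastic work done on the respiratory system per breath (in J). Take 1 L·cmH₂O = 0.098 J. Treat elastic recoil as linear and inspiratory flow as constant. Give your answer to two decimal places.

0.21

Elastic work ≈ ½ × (Pplat − PEEP) × Vt = 0.5 × (28 − 16) × 0.350 L = 0.5 × 12.0 × 0.350 = 2.1 L·cmH2O.
× 0.098 J/(L·cmH2O) → 0.2058 J.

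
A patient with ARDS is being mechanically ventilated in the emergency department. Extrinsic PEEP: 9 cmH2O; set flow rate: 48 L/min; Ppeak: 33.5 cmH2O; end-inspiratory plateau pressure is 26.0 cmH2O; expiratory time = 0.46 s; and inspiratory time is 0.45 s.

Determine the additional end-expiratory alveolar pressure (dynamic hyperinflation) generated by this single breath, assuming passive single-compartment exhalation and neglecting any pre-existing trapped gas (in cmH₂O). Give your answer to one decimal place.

Flow: 48 L/min ÷ 60 = 0.8 L/s.
Vt = flow × Ti = 0.8 L/s × 0.45 s × 1000 mL/L = 360.0 mL.
R = (PIP − Pplat)/V̇ = (33.5 − 26.0) / 0.8 = 7.5/0.8 = 9.375 cmH2O·s/L.
C = Vt/(Pplat − PEEP) = 360.0 / (26.0 − 9) = 360.0/17.0 = 21.176 mL/cmH2O.
τ = R × C = 9.375 × 0.02118 L/cmH2O = 0.1986 s.
Fraction remaining = e^(−Te/τ) = e^(−0.46/0.1986) = 0.09865; trapped volume = 360.0 × 0.09865 = 35.514 mL.
Additional alveolar pressure from trapping ≈ V_trapped / C = 35.514 / 21.176 = 1.677 cmH2O.

1.7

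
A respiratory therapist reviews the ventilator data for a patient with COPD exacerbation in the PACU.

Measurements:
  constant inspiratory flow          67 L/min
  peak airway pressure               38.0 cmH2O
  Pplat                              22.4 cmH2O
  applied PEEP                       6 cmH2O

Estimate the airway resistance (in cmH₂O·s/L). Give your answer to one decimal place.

Flow: 67 L/min ÷ 60 = 1.1167 L/s.
Raw = (PIP − Pplat) / flow = (38.0 − 22.4) / 1.1167 = 15.6 / 1.1167 = 13.97 cmH2O·s/L.

14.0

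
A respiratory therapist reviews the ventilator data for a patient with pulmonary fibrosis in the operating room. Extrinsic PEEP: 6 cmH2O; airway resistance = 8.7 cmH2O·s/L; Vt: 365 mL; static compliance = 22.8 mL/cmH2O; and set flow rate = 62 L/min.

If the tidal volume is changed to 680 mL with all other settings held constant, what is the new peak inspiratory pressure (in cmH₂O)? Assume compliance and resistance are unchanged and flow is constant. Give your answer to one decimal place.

Flow: 62 L/min ÷ 60 = 1.0333 L/s.
PIP = Vt/C + R·V̇ + PEEP (constant-flow equation of motion).
Only the elastic term changes: ΔPIP = ΔVt / C = (680 − 365) / 22.8 = 13.816 cmH2O.
Original PIP = 365/22.8 + 8.7×1.0333 + 6 = 30.998 cmH2O; new PIP = 30.998 + (13.816) = 44.814 cmH2O.

44.8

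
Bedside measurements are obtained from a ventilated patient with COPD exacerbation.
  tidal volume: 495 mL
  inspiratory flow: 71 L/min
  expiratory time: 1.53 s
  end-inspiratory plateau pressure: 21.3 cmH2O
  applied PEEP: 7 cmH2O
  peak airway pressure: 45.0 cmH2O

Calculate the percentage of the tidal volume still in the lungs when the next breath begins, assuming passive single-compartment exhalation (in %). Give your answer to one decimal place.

11.0

Flow: 71 L/min ÷ 60 = 1.1833 L/s.
R = (PIP − Pplat)/V̇ = (45.0 − 21.3) / 1.1833 = 23.7/1.1833 = 20.029 cmH2O·s/L.
C = Vt/(Pplat − PEEP) = 495.0 / (21.3 − 7) = 495.0/14.3 = 34.615 mL/cmH2O.
τ = R × C = 20.029 × 0.03462 L/cmH2O = 0.6934 s.
Fraction remaining at end-expiration = e^(−Te/τ) = e^(−1.53/0.6934) = 0.1101 → 11.01%.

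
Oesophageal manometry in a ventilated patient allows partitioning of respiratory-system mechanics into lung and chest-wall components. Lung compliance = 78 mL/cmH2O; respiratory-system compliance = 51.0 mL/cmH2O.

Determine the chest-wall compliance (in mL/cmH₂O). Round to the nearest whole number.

1/Ccw = 1/Crs − 1/CL.
1/Ccw = 1/51.0 − 1/78 = 0.006787.
Ccw = 147.34 mL/cmH2O.

147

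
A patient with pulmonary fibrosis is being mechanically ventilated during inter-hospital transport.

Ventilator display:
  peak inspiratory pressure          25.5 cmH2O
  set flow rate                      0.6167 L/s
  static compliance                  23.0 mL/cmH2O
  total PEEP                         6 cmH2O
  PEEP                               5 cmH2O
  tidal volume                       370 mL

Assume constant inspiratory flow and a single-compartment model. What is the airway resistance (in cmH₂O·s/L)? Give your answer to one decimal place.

Total PEEP = 6 cmH2O (set 5 + intrinsic 1); this is the baseline alveolar pressure.
Equation of motion (constant flow): PIP = Vt/C + R·V̇ + PEEP.
R·V̇ = PIP − Vt/C − PEEP = 25.5 − 370/23.0 − 6 = 25.5 − 16.087 − 6 = 3.413 cmH2O.
R = 3.413 / 0.6167 = 5.534 cmH2O·s/L.

5.5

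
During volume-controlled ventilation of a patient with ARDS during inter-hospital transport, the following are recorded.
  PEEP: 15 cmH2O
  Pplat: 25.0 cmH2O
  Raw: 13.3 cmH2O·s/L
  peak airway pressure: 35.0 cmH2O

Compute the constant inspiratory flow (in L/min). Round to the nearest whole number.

flow = (PIP − Pplat) / Raw = (35.0 − 25.0) / 13.3 = 0.7519 L/s × 60 = 45.114 L/min.

45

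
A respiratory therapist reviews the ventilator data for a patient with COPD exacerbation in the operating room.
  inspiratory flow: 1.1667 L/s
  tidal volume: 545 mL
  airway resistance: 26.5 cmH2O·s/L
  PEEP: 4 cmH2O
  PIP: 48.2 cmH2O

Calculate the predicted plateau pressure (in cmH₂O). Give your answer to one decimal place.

Pplat = PIP − Raw × flow = 48.2 − 26.5 × 1.1667 = 48.2 − 30.918 = 17.282 cmH2O.

17.3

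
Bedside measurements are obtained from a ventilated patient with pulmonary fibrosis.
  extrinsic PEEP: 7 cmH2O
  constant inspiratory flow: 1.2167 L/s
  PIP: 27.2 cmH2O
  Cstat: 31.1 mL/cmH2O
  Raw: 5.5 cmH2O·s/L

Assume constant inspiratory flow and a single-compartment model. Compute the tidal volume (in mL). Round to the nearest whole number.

Equation of motion (constant flow): PIP = Vt/C + R·V̇ + PEEP.
Vt/C = PIP − R·V̇ − PEEP = 27.2 − 6.692 − 7 = 13.508 cmH2O.
Vt = C × 13.508 = 31.1 × 13.508 = 420.1 mL.

420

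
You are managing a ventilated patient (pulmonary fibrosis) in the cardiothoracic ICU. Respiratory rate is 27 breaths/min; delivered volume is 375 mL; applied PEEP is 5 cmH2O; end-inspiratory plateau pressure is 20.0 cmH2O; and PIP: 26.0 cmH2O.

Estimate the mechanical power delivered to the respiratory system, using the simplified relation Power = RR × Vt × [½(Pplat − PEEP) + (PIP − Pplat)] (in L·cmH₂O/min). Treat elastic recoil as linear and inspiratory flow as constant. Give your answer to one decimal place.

Per-breath work = Vt × [½(Pplat−PEEP) + (PIP−Pplat)] = 0.375 × [0.5×15.0 + 6.0] = 0.375 × 13.5 = 5.063 L·cmH2O.
Power = 27 × 5.063 = 136.7 L·cmH2O/min.

136.7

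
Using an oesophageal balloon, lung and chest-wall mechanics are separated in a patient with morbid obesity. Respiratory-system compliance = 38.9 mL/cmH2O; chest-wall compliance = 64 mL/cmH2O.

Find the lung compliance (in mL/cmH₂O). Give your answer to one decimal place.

1/CL = 1/Crs − 1/Ccw.
1/CL = 1/38.9 − 1/64 = 0.01008.
CL = 99.206 mL/cmH2O.

99.2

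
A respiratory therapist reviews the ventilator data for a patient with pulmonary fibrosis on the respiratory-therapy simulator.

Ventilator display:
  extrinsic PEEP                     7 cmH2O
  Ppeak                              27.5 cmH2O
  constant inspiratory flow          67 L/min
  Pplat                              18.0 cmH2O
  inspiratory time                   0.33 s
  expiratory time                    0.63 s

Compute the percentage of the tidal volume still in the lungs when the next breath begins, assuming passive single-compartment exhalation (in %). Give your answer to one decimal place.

11.0

Flow: 67 L/min ÷ 60 = 1.1167 L/s.
Vt = flow × Ti = 1.1167 L/s × 0.33 s × 1000 mL/L = 368.51 mL.
R = (PIP − Pplat)/V̇ = (27.5 − 18.0) / 1.1167 = 9.5/1.1167 = 8.507 cmH2O·s/L.
C = Vt/(Pplat − PEEP) = 368.51 / (18.0 − 7) = 368.51/11.0 = 33.501 mL/cmH2O.
τ = R × C = 8.507 × 0.0335 L/cmH2O = 0.285 s.
Fraction remaining at end-expiration = e^(−Te/τ) = e^(−0.63/0.285) = 0.1096 → 10.96%.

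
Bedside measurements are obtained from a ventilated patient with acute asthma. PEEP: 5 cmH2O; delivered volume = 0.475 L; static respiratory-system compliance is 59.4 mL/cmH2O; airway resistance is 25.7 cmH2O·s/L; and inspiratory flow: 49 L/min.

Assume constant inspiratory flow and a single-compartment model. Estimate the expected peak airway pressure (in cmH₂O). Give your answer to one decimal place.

Flow: 49 L/min ÷ 60 = 0.8167 L/s.
Equation of motion (constant flow): PIP = Vt/C + R·V̇ + PEEP.
PIP = 475/59.4 + 25.7×0.8167 + 5 = 7.997 + 20.989 + 5 = 33.986 cmH2O.

34.0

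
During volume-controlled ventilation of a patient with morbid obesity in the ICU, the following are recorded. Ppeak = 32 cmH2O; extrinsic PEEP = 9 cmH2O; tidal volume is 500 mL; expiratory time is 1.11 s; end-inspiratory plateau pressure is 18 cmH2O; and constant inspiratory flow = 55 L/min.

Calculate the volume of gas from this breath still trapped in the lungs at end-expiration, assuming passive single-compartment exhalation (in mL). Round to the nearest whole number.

135

Flow: 55 L/min ÷ 60 = 0.9167 L/s.
R = (PIP − Pplat)/V̇ = (32 − 18) / 0.9167 = 14.0/0.9167 = 15.272 cmH2O·s/L.
C = Vt/(Pplat − PEEP) = 500.0 / (18 − 9) = 500.0/9.0 = 55.556 mL/cmH2O.
τ = R × C = 15.272 × 0.05556 L/cmH2O = 0.8485 s.
Fraction remaining = e^(−Te/τ) = e^(−1.11/0.8485) = 0.2703.
Trapped volume = 500.0 × 0.2703 = 135.15 mL.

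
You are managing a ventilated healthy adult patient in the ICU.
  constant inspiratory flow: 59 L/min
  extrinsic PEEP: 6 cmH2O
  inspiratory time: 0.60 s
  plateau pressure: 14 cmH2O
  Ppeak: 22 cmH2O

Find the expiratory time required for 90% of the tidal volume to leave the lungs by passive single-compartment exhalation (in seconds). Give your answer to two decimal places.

Flow: 59 L/min ÷ 60 = 0.9833 L/s.
Vt = flow × Ti = 0.9833 L/s × 0.60 s × 1000 mL/L = 589.98 mL.
R = (PIP − Pplat)/V̇ = (22 − 14) / 0.9833 = 8.0/0.9833 = 8.136 cmH2O·s/L.
C = Vt/(Pplat − PEEP) = 589.98 / (14 − 6) = 589.98/8.0 = 73.748 mL/cmH2O.
τ = R × C = 8.136 × 0.07375 L/cmH2O = 0.6 s.
t = −τ·ln(1 − 0.90) = −0.6·ln(0.1) = 1.382 s.

1.38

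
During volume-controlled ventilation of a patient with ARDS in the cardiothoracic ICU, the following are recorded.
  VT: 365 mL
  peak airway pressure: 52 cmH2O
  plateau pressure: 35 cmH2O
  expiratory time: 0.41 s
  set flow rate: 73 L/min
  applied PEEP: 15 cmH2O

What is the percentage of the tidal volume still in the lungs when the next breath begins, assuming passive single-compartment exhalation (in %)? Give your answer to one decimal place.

Flow: 73 L/min ÷ 60 = 1.2167 L/s.
R = (PIP − Pplat)/V̇ = (52 − 35) / 1.2167 = 17.0/1.2167 = 13.972 cmH2O·s/L.
C = Vt/(Pplat − PEEP) = 365.0 / (35 − 15) = 365.0/20.0 = 18.25 mL/cmH2O.
τ = R × C = 13.972 × 0.01825 L/cmH2O = 0.255 s.
Fraction remaining at end-expiration = e^(−Te/τ) = e^(−0.41/0.255) = 0.2003 → 20.03%.

20.0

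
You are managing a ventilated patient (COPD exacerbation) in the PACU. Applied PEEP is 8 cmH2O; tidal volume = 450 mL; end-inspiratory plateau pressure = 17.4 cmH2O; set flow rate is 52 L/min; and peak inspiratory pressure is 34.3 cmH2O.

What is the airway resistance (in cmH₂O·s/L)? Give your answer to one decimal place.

Flow: 52 L/min ÷ 60 = 0.8667 L/s.
Raw = (PIP − Pplat) / flow = (34.3 − 17.4) / 0.8667 = 16.9 / 0.8667 = 19.499 cmH2O·s/L.

19.5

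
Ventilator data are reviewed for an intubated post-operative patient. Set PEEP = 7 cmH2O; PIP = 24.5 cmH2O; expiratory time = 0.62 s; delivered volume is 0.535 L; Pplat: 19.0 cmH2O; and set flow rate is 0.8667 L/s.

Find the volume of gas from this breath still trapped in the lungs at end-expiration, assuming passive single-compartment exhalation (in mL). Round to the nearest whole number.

60

R = (PIP − Pplat)/V̇ = (24.5 − 19.0) / 0.8667 = 5.5/0.8667 = 6.346 cmH2O·s/L.
C = Vt/(Pplat − PEEP) = 535.0 / (19.0 − 7) = 535.0/12.0 = 44.583 mL/cmH2O.
τ = R × C = 6.346 × 0.04458 L/cmH2O = 0.2829 s.
Fraction remaining = e^(−Te/τ) = e^(−0.62/0.2829) = 0.1117.
Trapped volume = 535.0 × 0.1117 = 59.76 mL.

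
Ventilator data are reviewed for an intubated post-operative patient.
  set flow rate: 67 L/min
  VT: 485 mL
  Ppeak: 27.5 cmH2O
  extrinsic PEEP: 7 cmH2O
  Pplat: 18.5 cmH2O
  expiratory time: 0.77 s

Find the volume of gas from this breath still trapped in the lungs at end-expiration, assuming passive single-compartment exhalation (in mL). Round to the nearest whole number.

50

Flow: 67 L/min ÷ 60 = 1.1167 L/s.
R = (PIP − Pplat)/V̇ = (27.5 − 18.5) / 1.1167 = 9.0/1.1167 = 8.059 cmH2O·s/L.
C = Vt/(Pplat − PEEP) = 485.0 / (18.5 − 7) = 485.0/11.5 = 42.174 mL/cmH2O.
τ = R × C = 8.059 × 0.04217 L/cmH2O = 0.3398 s.
Fraction remaining = e^(−Te/τ) = e^(−0.77/0.3398) = 0.1037.
Trapped volume = 485.0 × 0.1037 = 50.295 mL.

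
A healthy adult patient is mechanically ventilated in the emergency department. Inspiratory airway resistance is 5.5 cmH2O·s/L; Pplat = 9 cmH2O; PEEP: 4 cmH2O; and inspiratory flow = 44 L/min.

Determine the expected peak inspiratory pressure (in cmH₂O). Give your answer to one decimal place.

13.0

Flow: 44 L/min ÷ 60 = 0.7333 L/s.
PIP = Pplat + Raw × flow = 9 + 5.5 × 0.7333 = 9 + 4.033 = 13.033 cmH2O.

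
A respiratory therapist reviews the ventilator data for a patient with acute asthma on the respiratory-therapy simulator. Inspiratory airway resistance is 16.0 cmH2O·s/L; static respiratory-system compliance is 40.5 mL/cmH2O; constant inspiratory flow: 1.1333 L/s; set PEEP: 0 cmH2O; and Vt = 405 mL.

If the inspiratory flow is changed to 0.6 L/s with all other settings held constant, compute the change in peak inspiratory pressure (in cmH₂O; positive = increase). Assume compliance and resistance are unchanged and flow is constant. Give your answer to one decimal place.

-8.5

PIP = Vt/C + R·V̇ + PEEP (constant-flow equation of motion).
Only the resistive term changes: ΔPIP = R × ΔV̇ = 16.0 × (0.6 − 1.1333) = 16.0 × -0.5333 = -8.533 cmH2O.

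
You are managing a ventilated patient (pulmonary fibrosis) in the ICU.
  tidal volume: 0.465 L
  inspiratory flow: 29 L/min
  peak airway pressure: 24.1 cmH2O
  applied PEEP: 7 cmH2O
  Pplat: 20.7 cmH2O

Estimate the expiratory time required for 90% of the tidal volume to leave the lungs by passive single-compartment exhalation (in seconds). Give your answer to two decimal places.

0.55

Flow: 29 L/min ÷ 60 = 0.4833 L/s.
R = (PIP − Pplat)/V̇ = (24.1 − 20.7) / 0.4833 = 3.4/0.4833 = 7.035 cmH2O·s/L.
C = Vt/(Pplat − PEEP) = 465.0 / (20.7 − 7) = 465.0/13.7 = 33.942 mL/cmH2O.
τ = R × C = 7.035 × 0.03394 L/cmH2O = 0.2388 s.
t = −τ·ln(1 − 0.90) = −0.2388·ln(0.1) = 0.5499 s.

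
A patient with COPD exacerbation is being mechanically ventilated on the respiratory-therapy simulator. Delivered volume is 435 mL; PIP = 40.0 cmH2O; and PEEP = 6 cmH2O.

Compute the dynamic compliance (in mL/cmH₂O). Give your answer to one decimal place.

Dynamic compliance = Vt / (PIP − PEEP) = 435 / (40.0 − 6) = 435 / 34.0 = 12.794 mL/cmH2O.

12.8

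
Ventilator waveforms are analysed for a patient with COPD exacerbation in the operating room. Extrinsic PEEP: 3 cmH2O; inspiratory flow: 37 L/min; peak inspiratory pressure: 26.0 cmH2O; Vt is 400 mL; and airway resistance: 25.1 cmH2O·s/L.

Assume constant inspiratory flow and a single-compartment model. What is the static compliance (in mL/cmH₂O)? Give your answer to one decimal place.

Flow: 37 L/min ÷ 60 = 0.6167 L/s.
Equation of motion (constant flow): PIP = Vt/C + R·V̇ + PEEP.
Vt/C = PIP − R·V̇ − PEEP = 26.0 − 25.1×0.6167 − 3 = 26.0 − 15.479 − 3 = 7.521 cmH2O.
C = Vt / 7.521 = 400 / 7.521 = 53.184 mL/cmH2O.

53.2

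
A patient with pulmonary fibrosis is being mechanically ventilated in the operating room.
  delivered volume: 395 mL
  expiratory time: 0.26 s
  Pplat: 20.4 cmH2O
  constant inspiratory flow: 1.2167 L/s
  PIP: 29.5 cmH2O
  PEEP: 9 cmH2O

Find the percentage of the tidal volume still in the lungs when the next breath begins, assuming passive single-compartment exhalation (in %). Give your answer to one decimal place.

R = (PIP − Pplat)/V̇ = (29.5 − 20.4) / 1.2167 = 9.1/1.2167 = 7.479 cmH2O·s/L.
C = Vt/(Pplat − PEEP) = 395.0 / (20.4 − 9) = 395.0/11.4 = 34.649 mL/cmH2O.
τ = R × C = 7.479 × 0.03465 L/cmH2O = 0.2591 s.
Fraction remaining at end-expiration = e^(−Te/τ) = e^(−0.26/0.2591) = 0.3666 → 36.66%.

36.7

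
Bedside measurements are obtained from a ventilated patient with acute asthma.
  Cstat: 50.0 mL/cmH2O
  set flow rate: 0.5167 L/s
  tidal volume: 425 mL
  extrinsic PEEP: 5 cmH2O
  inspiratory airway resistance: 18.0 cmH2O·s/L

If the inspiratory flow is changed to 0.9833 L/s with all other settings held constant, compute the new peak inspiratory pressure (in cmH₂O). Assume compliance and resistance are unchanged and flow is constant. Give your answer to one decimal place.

31.2

PIP = Vt/C + R·V̇ + PEEP (constant-flow equation of motion).
Only the resistive term changes: ΔPIP = R × ΔV̇ = 18.0 × (0.9833 − 0.5167) = 18.0 × 0.4666 = 8.399 cmH2O.
Original PIP = 425/50.0 + 18.0×0.5167 + 5 = 22.801 cmH2O; new PIP = 22.801 + (8.399) = 31.2 cmH2O.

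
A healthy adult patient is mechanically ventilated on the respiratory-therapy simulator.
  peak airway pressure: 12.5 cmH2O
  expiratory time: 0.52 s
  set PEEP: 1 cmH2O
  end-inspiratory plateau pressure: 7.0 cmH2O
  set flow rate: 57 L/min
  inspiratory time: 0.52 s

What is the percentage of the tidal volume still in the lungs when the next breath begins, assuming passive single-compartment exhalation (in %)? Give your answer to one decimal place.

Flow: 57 L/min ÷ 60 = 0.95 L/s.
Vt = flow × Ti = 0.95 L/s × 0.52 s × 1000 mL/L = 494.0 mL.
R = (PIP − Pplat)/V̇ = (12.5 − 7.0) / 0.95 = 5.5/0.95 = 5.789 cmH2O·s/L.
C = Vt/(Pplat − PEEP) = 494.0 / (7.0 − 1) = 494.0/6.0 = 82.333 mL/cmH2O.
τ = R × C = 5.789 × 0.08233 L/cmH2O = 0.4766 s.
Fraction remaining at end-expiration = e^(−Te/τ) = e^(−0.52/0.4766) = 0.3359 → 33.59%.

33.6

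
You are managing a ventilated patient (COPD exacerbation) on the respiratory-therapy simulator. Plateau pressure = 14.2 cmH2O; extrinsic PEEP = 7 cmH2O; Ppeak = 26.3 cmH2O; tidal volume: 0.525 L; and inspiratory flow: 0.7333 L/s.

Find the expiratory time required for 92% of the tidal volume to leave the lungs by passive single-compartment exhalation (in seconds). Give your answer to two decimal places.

R = (PIP − Pplat)/V̇ = (26.3 − 14.2) / 0.7333 = 12.1/0.7333 = 16.501 cmH2O·s/L.
C = Vt/(Pplat − PEEP) = 525.0 / (14.2 − 7) = 525.0/7.2 = 72.917 mL/cmH2O.
τ = R × C = 16.501 × 0.07292 L/cmH2O = 1.203 s.
t = −τ·ln(1 − 0.92) = −1.203·ln(0.08) = 3.038 s.

3.04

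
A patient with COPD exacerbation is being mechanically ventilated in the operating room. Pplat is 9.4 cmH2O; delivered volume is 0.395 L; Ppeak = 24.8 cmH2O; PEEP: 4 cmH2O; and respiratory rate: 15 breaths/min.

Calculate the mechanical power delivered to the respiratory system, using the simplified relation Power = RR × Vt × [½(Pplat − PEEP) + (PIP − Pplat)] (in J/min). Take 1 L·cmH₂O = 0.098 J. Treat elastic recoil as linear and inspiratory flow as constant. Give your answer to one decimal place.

Per-breath work = Vt × [½(Pplat−PEEP) + (PIP−Pplat)] = 0.395 × [0.5×5.4 + 15.4] = 0.395 × 18.1 = 7.15 L·cmH2O.
Power = 15 × 7.15 = 107.25 L·cmH2O/min.
× 0.098 J/(L·cmH2O) → 10.511 J/min.

10.5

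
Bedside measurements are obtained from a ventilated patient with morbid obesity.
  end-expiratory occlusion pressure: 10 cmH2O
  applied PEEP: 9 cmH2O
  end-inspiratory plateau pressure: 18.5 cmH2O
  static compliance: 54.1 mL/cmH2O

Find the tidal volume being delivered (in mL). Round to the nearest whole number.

460

End-expiratory occlusion gives total PEEP = 10 cmH2O (intrinsic PEEP = 10 − 9 = 1). Use total PEEP for the elastic gradient.
Vt = Cstat × (Pplat − PEEPtotal) = 54.1 × (18.5 − 10) = 54.1 × 8.5 = 459.85 mL.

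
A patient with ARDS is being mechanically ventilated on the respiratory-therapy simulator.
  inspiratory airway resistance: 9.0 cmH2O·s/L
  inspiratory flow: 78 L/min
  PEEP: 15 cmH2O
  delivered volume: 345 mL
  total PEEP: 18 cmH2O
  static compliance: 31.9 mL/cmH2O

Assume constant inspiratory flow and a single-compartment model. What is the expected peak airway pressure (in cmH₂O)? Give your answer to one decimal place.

Flow: 78 L/min ÷ 60 = 1.3 L/s.
Total PEEP = 18 cmH2O (set 15 + intrinsic 3); this is the baseline alveolar pressure.
Equation of motion (constant flow): PIP = Vt/C + R·V̇ + PEEP.
PIP = 345/31.9 + 9.0×1.3 + 18 = 10.815 + 11.7 + 18 = 40.515 cmH2O.

40.5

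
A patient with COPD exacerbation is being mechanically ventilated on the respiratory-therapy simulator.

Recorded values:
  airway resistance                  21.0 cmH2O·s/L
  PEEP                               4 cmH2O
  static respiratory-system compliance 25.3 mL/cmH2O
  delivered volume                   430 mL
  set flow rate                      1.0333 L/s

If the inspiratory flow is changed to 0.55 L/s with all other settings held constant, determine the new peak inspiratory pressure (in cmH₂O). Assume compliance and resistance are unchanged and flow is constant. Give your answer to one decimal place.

32.5

PIP = Vt/C + R·V̇ + PEEP (constant-flow equation of motion).
Only the resistive term changes: ΔPIP = R × ΔV̇ = 21.0 × (0.55 − 1.0333) = 21.0 × -0.4833 = -10.149 cmH2O.
Original PIP = 430/25.3 + 21.0×1.0333 + 4 = 42.695 cmH2O; new PIP = 42.695 + (-10.149) = 32.546 cmH2O.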